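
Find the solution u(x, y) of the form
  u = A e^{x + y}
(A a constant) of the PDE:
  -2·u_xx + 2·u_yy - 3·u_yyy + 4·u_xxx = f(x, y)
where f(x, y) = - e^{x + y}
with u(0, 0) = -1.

Substitute the ansatz u = A e^{x + y} into the left-hand side.
Derivatives of the ansatz:
  u_xx = A e^{x} e^{y}
  u_yy = A e^{x} e^{y}
  u_yyy = A e^{x} e^{y}
  u_xxx = A e^{x} e^{y}
Term by term:
  -2·u_xx = - 2 A e^{x} e^{y}
  2·u_yy = 2 A e^{x} e^{y}
  -3·u_yyy = - 3 A e^{x} e^{y}
  4·u_xxx = 4 A e^{x} e^{y}
So the left-hand side equals
  A e^{x} e^{y}
This must equal f(x, y) identically; expanded, f = - e^{x} e^{y}.
Matching coefficients of the independent functions:
  [e^{x} e^{y}]:  A = -1
Solving: A = -1.
Check against the point condition:
  u(0, 0) = -1  ⟹  A = -1  ✓
Hence u(x, y) = - e^{x + y}.

Answer: u(x, y) = - e^{x + y}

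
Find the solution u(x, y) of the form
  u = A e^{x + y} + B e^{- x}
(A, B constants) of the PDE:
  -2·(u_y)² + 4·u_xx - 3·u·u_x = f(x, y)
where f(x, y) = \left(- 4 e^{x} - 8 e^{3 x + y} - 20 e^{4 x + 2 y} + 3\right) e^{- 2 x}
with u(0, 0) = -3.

Substitute the ansatz u = A e^{x + y} + B e^{- x} into the left-hand side.
Derivatives of the ansatz:
  u_y = A e^{x} e^{y}
  u_xx = A e^{x} e^{y} + B e^{- x}
  u_x = A e^{x} e^{y} - B e^{- x}
Term by term:
  -2·(u_y)² = - 2 A^{2} e^{2 x} e^{2 y}
  4·u_xx = 4 A e^{x} e^{y} + 4 B e^{- x}
  -3·u·u_x = - 3 A^{2} e^{2 x} e^{2 y} + 3 B^{2} e^{- 2 x}
So the left-hand side equals
  - 5 A^{2} e^{2 x} e^{2 y} + 4 A e^{x} e^{y} + 3 B^{2} e^{- 2 x} + 4 B e^{- x}
This must equal f(x, y) identically; expanded, f = - 20 e^{2 x} e^{2 y} - 8 e^{x} e^{y} - 4 e^{- x} + 3 e^{- 2 x}.
Matching coefficients of the independent functions:
  [e^{x} e^{y}]:  4 A = -8
  [e^{2 x} e^{2 y}]:  - 5 A^{2} = -20
  [e^{- 2 x}]:  3 B^{2} = 3
  [e^{- x}]:  4 B = -4
Solving: A = -2, B = -1.
Check against the point condition:
  u(0, 0) = -3  ⟹  A + B = -3  ✓
Hence u(x, y) = - 2 e^{x + y} - e^{- x}.

Answer: u(x, y) = - 2 e^{x + y} - e^{- x}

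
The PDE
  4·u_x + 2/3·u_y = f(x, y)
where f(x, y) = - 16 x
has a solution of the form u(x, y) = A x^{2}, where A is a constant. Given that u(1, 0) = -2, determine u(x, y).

Substitute the ansatz u = A x^{2} into the left-hand side.
Derivatives of the ansatz:
  u_x = 2 A x
  u_y = 0
Term by term:
  4·u_x = 8 A x
  2/3·u_y = 0
So the left-hand side equals
  8 A x
This must equal f(x, y) = - 16 x identically.
Matching coefficients of the independent functions:
  [x]:  8 A = -16
Solving: A = -2.
Check against the point condition:
  u(1, 0) = -2  ⟹  A = -2  ✓
Hence u(x, y) = - 2 x^{2}.

Answer: u(x, y) = - 2 x^{2}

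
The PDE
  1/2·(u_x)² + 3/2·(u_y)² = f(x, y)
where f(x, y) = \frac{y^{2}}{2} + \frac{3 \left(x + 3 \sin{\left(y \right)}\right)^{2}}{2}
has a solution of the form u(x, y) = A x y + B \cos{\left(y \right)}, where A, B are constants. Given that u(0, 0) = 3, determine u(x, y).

Substitute the ansatz u = A x y + B \cos{\left(y \right)} into the left-hand side.
Derivatives of the ansatz:
  u_x = A y
  u_y = A x - B \sin{\left(y \right)}
Term by term:
  1/2·(u_x)² = \frac{A^{2} y^{2}}{2}
  3/2·(u_y)² = \frac{3 A^{2} x^{2}}{2} - 3 A B x \sin{\left(y \right)} + \frac{3 B^{2} \sin^{2}{\left(y \right)}}{2}
So the left-hand side equals
  \frac{3 A^{2} x^{2}}{2} + \frac{A^{2} y^{2}}{2} - 3 A B x \sin{\left(y \right)} + \frac{3 B^{2} \sin^{2}{\left(y \right)}}{2}
This must equal f(x, y) identically; expanded, f = \frac{3 x^{2}}{2} + 9 x \sin{\left(y \right)} + \frac{y^{2}}{2} + \frac{27 \sin^{2}{\left(y \right)}}{2}.
Matching coefficients of the independent functions:
  [x^{2}]:  \frac{3 A^{2}}{2} = \frac{3}{2}
  [y^{2}]:  \frac{A^{2}}{2} = \frac{1}{2}
  [x \sin{\left(y \right)}]:  - 3 A B = 9
  [\sin^{2}{\left(y \right)}]:  \frac{3 B^{2}}{2} = \frac{27}{2}
These equations allow (A, B) = (-1, 3) or (1, -3).
Impose the point condition(s):
  u(0, 0) = 3  ⟹  B = 3
Only A = -1, B = 3 satisfies everything.
Hence u(x, y) = - x y + 3 \cos{\left(y \right)}.

Answer: u(x, y) = - x y + 3 \cos{\left(y \right)}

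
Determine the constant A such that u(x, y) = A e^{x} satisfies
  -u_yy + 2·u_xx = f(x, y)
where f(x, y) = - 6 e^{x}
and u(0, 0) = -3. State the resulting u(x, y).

Substitute the ansatz u = A e^{x} into the left-hand side.
Derivatives of the ansatz:
  u_yy = 0
  u_xx = A e^{x}
Term by term:
  -u_yy = 0
  2·u_xx = 2 A e^{x}
So the left-hand side equals
  2 A e^{x}
This must equal f(x, y) = - 6 e^{x} identically.
Matching coefficients of the independent functions:
  [e^{x}]:  2 A = -6
Solving: A = -3.
Check against the point condition:
  u(0, 0) = -3  ⟹  A = -3  ✓
Hence u(x, y) = - 3 e^{x}.

Answer: u(x, y) = - 3 e^{x}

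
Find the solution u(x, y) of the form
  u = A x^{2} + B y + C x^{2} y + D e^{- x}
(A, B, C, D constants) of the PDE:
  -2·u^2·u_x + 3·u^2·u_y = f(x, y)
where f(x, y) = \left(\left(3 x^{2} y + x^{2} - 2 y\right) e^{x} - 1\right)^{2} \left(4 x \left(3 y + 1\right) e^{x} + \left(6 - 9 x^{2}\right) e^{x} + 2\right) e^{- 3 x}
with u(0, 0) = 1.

Substitute the ansatz u = A x^{2} + B y + C x^{2} y + D e^{- x} into the left-hand side.
Derivatives of the ansatz:
  u_x = 2 A x + 2 C x y - D e^{- x}
  u_y = B + C x^{2}
Term by term:
  -2·u^2·u_x = - 4 A^{3} x^{5} - 8 A^{2} B x^{3} y - 12 A^{2} C x^{5} y + 2 A^{2} D x^{4} e^{- x} - 8 A^{2} D x^{3} e^{- x} - 4 A B^{2} x y^{2} - 16 A B C x^{3} y^{2} + 4 A B D x^{2} y e^{- x} - 8 A B D x y e^{- x} - 12 A C^{2} x^{5} y^{2} + 4 A C D x^{4} y e^{- x} - 16 A C D x^{3} y e^{- x} + 4 A D^{2} x^{2} e^{- 2 x} - 4 A D^{2} x e^{- 2 x} - 4 B^{2} C x y^{3} + 2 B^{2} D y^{2} e^{- x} - 8 B C^{2} x^{3} y^{3} + 4 B C D x^{2} y^{2} e^{- x} - 8 B C D x y^{2} e^{- x} + 4 B D^{2} y e^{- 2 x} - 4 C^{3} x^{5} y^{3} + 2 C^{2} D x^{4} y^{2} e^{- x} - 8 C^{2} D x^{3} y^{2} e^{- x} + 4 C D^{2} x^{2} y e^{- 2 x} - 4 C D^{2} x y e^{- 2 x} + 2 D^{3} e^{- 3 x}
  3·u^2·u_y = 3 A^{2} B x^{4} + 3 A^{2} C x^{6} + 6 A B^{2} x^{2} y + 12 A B C x^{4} y + 6 A B D x^{2} e^{- x} + 6 A C^{2} x^{6} y + 6 A C D x^{4} e^{- x} + 3 B^{3} y^{2} + 9 B^{2} C x^{2} y^{2} + 6 B^{2} D y e^{- x} + 9 B C^{2} x^{4} y^{2} + 12 B C D x^{2} y e^{- x} + 3 B D^{2} e^{- 2 x} + 3 C^{3} x^{6} y^{2} + 6 C^{2} D x^{4} y e^{- x} + 3 C D^{2} x^{2} e^{- 2 x}
Sum these and collect like terms in the independent variables.
This must equal f(x, y) identically; expanded, f = - 81 x^{6} y^{2} - 54 x^{6} y - 9 x^{6} + 108 x^{5} y^{3} + 108 x^{5} y^{2} + 36 x^{5} y + 4 x^{5} + 162 x^{4} y^{2} + 18 x^{4} y^{2} e^{- x} + 72 x^{4} y + 66 x^{4} y e^{- x} + 6 x^{4} + 20 x^{4} e^{- x} - 144 x^{3} y^{3} - 96 x^{3} y^{2} - 72 x^{3} y^{2} e^{- x} - 16 x^{3} y - 48 x^{3} y e^{- x} - 8 x^{3} e^{- x} - 108 x^{2} y^{2} - 24 x^{2} y^{2} e^{- x} - 24 x^{2} y - 80 x^{2} y e^{- x} - 12 x^{2} y e^{- 2 x} - 12 x^{2} e^{- x} - 13 x^{2} e^{- 2 x} + 48 x y^{3} + 16 x y^{2} + 48 x y^{2} e^{- x} + 16 x y e^{- x} + 12 x y e^{- 2 x} + 4 x e^{- 2 x} + 24 y^{2} + 8 y^{2} e^{- x} + 24 y e^{- x} + 8 y e^{- 2 x} + 6 e^{- 2 x} + 2 e^{- 3 x}.
Matching coefficients of the independent functions:
(each divided by its leading coefficient; functions giving the same equation are listed together)
  [x^{4}, x^{3} y]:  A^{2} B - 2 = 0
  [x^{5}]:  A^{3} + 1 = 0
  [x^{6}, x^{5} y]:  A^{2} C + 3 = 0
  [y^{2}]:  B^{3} - 8 = 0
  [x y^{2}, x^{2} y]:  A B^{2} + 4 = 0
  [x y^{3}, x^{2} y^{2}]:  B^{2} C + 12 = 0
  [x e^{- 2 x}]:  A D^{2} + 1 = 0
  [x^{2} e^{- 2 x}]:  A D^{2} + \frac{3 C D^{2}}{4} + \frac{13}{4} = 0
  [x^{2} e^{- x}, x y e^{- x}]:  A B D + 2 = 0
  [x^{3} y^{2}, x^{4} y]:  A B C - 6 = 0
  [x^{3} y^{3}, x^{4} y^{2}]:  B C^{2} - 18 = 0
  [x^{3} e^{- x}]:  A^{2} D - 1 = 0
  [x^{4} e^{- x}]:  A^{2} D + 3 A C D - 10 = 0
  [x^{5} y^{2}, x^{6} y]:  A C^{2} + 9 = 0
  [x^{5} y^{3}, x^{6} y^{2}]:  C^{3} + 27 = 0
  [y e^{- 2 x}, e^{- 2 x}]:  B D^{2} - 2 = 0
  [y e^{- x}, y^{2} e^{- x}]:  B^{2} D - 4 = 0
  [x y e^{- 2 x}, x^{2} y e^{- 2 x}]:  C D^{2} + 3 = 0
  [x y^{2} e^{- x}, x^{2} y^{2} e^{- x}]:  B C D + 6 = 0
  [x^{2} y e^{- x}]:  A B D + 3 B C D + 20 = 0
  [x^{3} y e^{- x}]:  A C D - 3 = 0
  [x^{3} y^{2} e^{- x}, x^{4} y^{2} e^{- x}]:  C^{2} D - 9 = 0
  [x^{4} y e^{- x}]:  A C D + \frac{3 C^{2} D}{2} - \frac{33}{2} = 0
  [e^{- 3 x}]:  D^{3} - 1 = 0
Solving: A = -1, B = 2, C = -3, D = 1.
Check against the point condition:
  u(0, 0) = 1  ⟹  D = 1  ✓
Hence u(x, y) = - 3 x^{2} y - x^{2} + 2 y + e^{- x}.

Answer: u(x, y) = - 3 x^{2} y - x^{2} + 2 y + e^{- x}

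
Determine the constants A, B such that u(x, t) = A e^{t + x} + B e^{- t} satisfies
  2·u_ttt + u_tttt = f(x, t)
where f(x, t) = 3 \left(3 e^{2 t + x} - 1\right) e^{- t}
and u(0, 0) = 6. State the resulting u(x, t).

Substitute the ansatz u = A e^{t + x} + B e^{- t} into the left-hand side.
Derivatives of the ansatz:
  u_ttt = A e^{t} e^{x} - B e^{- t}
  u_tttt = A e^{t} e^{x} + B e^{- t}
Term by term:
  2·u_ttt = 2 A e^{t} e^{x} - 2 B e^{- t}
  u_tttt = A e^{t} e^{x} + B e^{- t}
So the left-hand side equals
  3 A e^{t} e^{x} - B e^{- t}
This must equal f(x, t) identically; expanded, f = 9 e^{t} e^{x} - 3 e^{- t}.
Matching coefficients of the independent functions:
  [e^{t} e^{x}]:  3 A = 9
  [e^{- t}]:  - B = -3
Solving: A = 3, B = 3.
Check against the point condition:
  u(0, 0) = 6  ⟹  A + B = 6  ✓
Hence u(x, t) = 3 e^{t + x} + 3 e^{- t}.

Answer: u(x, t) = 3 e^{t + x} + 3 e^{- t}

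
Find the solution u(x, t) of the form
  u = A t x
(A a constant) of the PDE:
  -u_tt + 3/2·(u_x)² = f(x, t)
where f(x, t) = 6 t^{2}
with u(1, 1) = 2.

Answer: u(x, t) = 2 t x

Derivation:
Substitute the ansatz u = A t x into the left-hand side.
Derivatives of the ansatz:
  u_tt = 0
  u_x = A t
Term by term:
  -u_tt = 0
  3/2·(u_x)² = \frac{3 A^{2} t^{2}}{2}
So the left-hand side equals
  \frac{3 A^{2} t^{2}}{2}
This must equal f(x, t) = 6 t^{2} identically.
Matching coefficients of the independent functions:
  [t^{2}]:  \frac{3 A^{2}}{2} = 6
These equations allow (A) = (-2) or (2).
Impose the point condition(s):
  u(1, 1) = 2  ⟹  A = 2
Only A = 2 satisfies everything.
Hence u(x, t) = 2 t x.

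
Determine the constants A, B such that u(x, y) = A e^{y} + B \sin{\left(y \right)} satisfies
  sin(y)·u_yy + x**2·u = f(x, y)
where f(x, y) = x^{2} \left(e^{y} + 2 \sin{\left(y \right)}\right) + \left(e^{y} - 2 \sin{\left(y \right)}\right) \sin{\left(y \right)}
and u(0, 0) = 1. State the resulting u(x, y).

Substitute the ansatz u = A e^{y} + B \sin{\left(y \right)} into the left-hand side.
Derivatives of the ansatz:
  u_yy = A e^{y} - B \sin{\left(y \right)}
Term by term:
  sin(y)·u_yy = A e^{y} \sin{\left(y \right)} - B \sin^{2}{\left(y \right)}
  x**2·u = A x^{2} e^{y} + B x^{2} \sin{\left(y \right)}
So the left-hand side equals
  A x^{2} e^{y} + A e^{y} \sin{\left(y \right)} + B x^{2} \sin{\left(y \right)} - B \sin^{2}{\left(y \right)}
This must equal f(x, y) identically; expanded, f = x^{2} e^{y} + 2 x^{2} \sin{\left(y \right)} + e^{y} \sin{\left(y \right)} - 2 \sin^{2}{\left(y \right)}.
Matching coefficients of the independent functions:
  [x^{2} e^{y}, e^{y} \sin{\left(y \right)}]:  A = 1
  [x^{2} \sin{\left(y \right)}]:  B = 2
  [\sin^{2}{\left(y \right)}]:  - B = -2
Solving: A = 1, B = 2.
Check against the point condition:
  u(0, 0) = 1  ⟹  A = 1  ✓
Hence u(x, y) = e^{y} + 2 \sin{\left(y \right)}.

Answer: u(x, y) = e^{y} + 2 \sin{\left(y \right)}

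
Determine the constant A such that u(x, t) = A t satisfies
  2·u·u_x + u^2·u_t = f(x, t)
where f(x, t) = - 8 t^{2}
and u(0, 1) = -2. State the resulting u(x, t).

Substitute the ansatz u = A t into the left-hand side.
Derivatives of the ansatz:
  u_x = 0
  u_t = A
Term by term:
  2·u·u_x = 0
  u^2·u_t = A^{3} t^{2}
So the left-hand side equals
  A^{3} t^{2}
This must equal f(x, t) = - 8 t^{2} identically.
Matching coefficients of the independent functions:
  [t^{2}]:  A^{3} = -8
Solving: A = -2.
Check against the point condition:
  u(0, 1) = -2  ⟹  A = -2  ✓
Hence u(x, t) = - 2 t.

Answer: u(x, t) = - 2 t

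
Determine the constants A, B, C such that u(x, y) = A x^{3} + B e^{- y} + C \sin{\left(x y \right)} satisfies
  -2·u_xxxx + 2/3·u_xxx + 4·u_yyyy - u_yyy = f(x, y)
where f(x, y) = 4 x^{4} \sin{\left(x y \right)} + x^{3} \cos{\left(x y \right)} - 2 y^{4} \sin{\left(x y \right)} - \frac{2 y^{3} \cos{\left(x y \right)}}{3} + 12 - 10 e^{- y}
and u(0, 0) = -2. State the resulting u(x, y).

Substitute the ansatz u = A x^{3} + B e^{- y} + C \sin{\left(x y \right)} into the left-hand side.
Derivatives of the ansatz:
  u_xxxx = C y^{4} \sin{\left(x y \right)}
  u_xxx = 6 A - C y^{3} \cos{\left(x y \right)}
  u_yyyy = B e^{- y} + C x^{4} \sin{\left(x y \right)}
  u_yyy = - B e^{- y} - C x^{3} \cos{\left(x y \right)}
Term by term:
  -2·u_xxxx = - 2 C y^{4} \sin{\left(x y \right)}
  2/3·u_xxx = 4 A - \frac{2 C y^{3} \cos{\left(x y \right)}}{3}
  4·u_yyyy = 4 B e^{- y} + 4 C x^{4} \sin{\left(x y \right)}
  -u_yyy = B e^{- y} + C x^{3} \cos{\left(x y \right)}
So the left-hand side equals
  4 A + 5 B e^{- y} + 4 C x^{4} \sin{\left(x y \right)} + C x^{3} \cos{\left(x y \right)} - 2 C y^{4} \sin{\left(x y \right)} - \frac{2 C y^{3} \cos{\left(x y \right)}}{3}
This must equal f(x, y) = 4 x^{4} \sin{\left(x y \right)} + x^{3} \cos{\left(x y \right)} - 2 y^{4} \sin{\left(x y \right)} - \frac{2 y^{3} \cos{\left(x y \right)}}{3} + 12 - 10 e^{- y} identically.
Matching coefficients of the independent functions:
  [constant term]:  4 A = 12
  [x^{3} \cos{\left(x y \right)}]:  C = 1
  [x^{4} \sin{\left(x y \right)}]:  4 C = 4
  [y^{3} \cos{\left(x y \right)}]:  - \frac{2 C}{3} = - \frac{2}{3}
  [y^{4} \sin{\left(x y \right)}]:  - 2 C = -2
  [e^{- y}]:  5 B = -10
Solving: A = 3, B = -2, C = 1.
Check against the point condition:
  u(0, 0) = -2  ⟹  B = -2  ✓
Hence u(x, y) = 3 x^{3} + \sin{\left(x y \right)} - 2 e^{- y}.

Answer: u(x, y) = 3 x^{3} + \sin{\left(x y \right)} - 2 e^{- y}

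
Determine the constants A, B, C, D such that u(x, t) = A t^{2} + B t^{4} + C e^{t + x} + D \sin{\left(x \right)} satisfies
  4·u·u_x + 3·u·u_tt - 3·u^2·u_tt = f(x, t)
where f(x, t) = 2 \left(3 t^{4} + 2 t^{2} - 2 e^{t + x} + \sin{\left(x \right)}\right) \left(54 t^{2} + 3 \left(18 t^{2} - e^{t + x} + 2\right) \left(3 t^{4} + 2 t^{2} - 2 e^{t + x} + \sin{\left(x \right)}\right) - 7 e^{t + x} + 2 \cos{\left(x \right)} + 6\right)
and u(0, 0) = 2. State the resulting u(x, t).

Substitute the ansatz u = A t^{2} + B t^{4} + C e^{t + x} + D \sin{\left(x \right)} into the left-hand side.
Derivatives of the ansatz:
  u_x = C e^{t} e^{x} + D \cos{\left(x \right)}
  u_tt = 2 A + 12 B t^{2} + C e^{t} e^{x}
Term by term:
  4·u·u_x = 4 A C t^{2} e^{t} e^{x} + 4 A D t^{2} \cos{\left(x \right)} + 4 B C t^{4} e^{t} e^{x} + 4 B D t^{4} \cos{\left(x \right)} + 4 C^{2} e^{2 t} e^{2 x} + 4 C D e^{t} e^{x} \sin{\left(x \right)} + 4 C D e^{t} e^{x} \cos{\left(x \right)} + 4 D^{2} \sin{\left(x \right)} \cos{\left(x \right)}
  3·u·u_tt = 6 A^{2} t^{2} + 42 A B t^{4} + 3 A C t^{2} e^{t} e^{x} + 6 A C e^{t} e^{x} + 6 A D \sin{\left(x \right)} + 36 B^{2} t^{6} + 3 B C t^{4} e^{t} e^{x} + 36 B C t^{2} e^{t} e^{x} + 36 B D t^{2} \sin{\left(x \right)} + 3 C^{2} e^{2 t} e^{2 x} + 3 C D e^{t} e^{x} \sin{\left(x \right)}
  -3·u^2·u_tt = - 6 A^{3} t^{4} - 48 A^{2} B t^{6} - 3 A^{2} C t^{4} e^{t} e^{x} - 12 A^{2} C t^{2} e^{t} e^{x} - 12 A^{2} D t^{2} \sin{\left(x \right)} - 78 A B^{2} t^{8} - 6 A B C t^{6} e^{t} e^{x} - 84 A B C t^{4} e^{t} e^{x} - 84 A B D t^{4} \sin{\left(x \right)} - 6 A C^{2} t^{2} e^{2 t} e^{2 x} - 6 A C^{2} e^{2 t} e^{2 x} - 6 A C D t^{2} e^{t} e^{x} \sin{\left(x \right)} - 12 A C D e^{t} e^{x} \sin{\left(x \right)} - 6 A D^{2} \sin^{2}{\left(x \right)} - 36 B^{3} t^{10} - 3 B^{2} C t^{8} e^{t} e^{x} - 72 B^{2} C t^{6} e^{t} e^{x} - 72 B^{2} D t^{6} \sin{\left(x \right)} - 6 B C^{2} t^{4} e^{2 t} e^{2 x} - 36 B C^{2} t^{2} e^{2 t} e^{2 x} - 6 B C D t^{4} e^{t} e^{x} \sin{\left(x \right)} - 72 B C D t^{2} e^{t} e^{x} \sin{\left(x \right)} - 36 B D^{2} t^{2} \sin^{2}{\left(x \right)} - 3 C^{3} e^{3 t} e^{3 x} - 6 C^{2} D e^{2 t} e^{2 x} \sin{\left(x \right)} - 3 C D^{2} e^{t} e^{x} \sin^{2}{\left(x \right)}
Sum these and collect like terms in the independent variables.
This must equal f(x, t) identically; expanded, f = 972 t^{10} - 54 t^{8} e^{t} e^{x} + 1404 t^{8} - 1368 t^{6} e^{t} e^{x} + 648 t^{6} \sin{\left(x \right)} + 900 t^{6} + 72 t^{4} e^{2 t} e^{2 x} - 36 t^{4} e^{t} e^{x} \sin{\left(x \right)} - 1074 t^{4} e^{t} e^{x} + 504 t^{4} \sin{\left(x \right)} + 12 t^{4} \cos{\left(x \right)} + 300 t^{4} + 480 t^{2} e^{2 t} e^{2 x} - 456 t^{2} e^{t} e^{x} \sin{\left(x \right)} - 340 t^{2} e^{t} e^{x} + 108 t^{2} \sin^{2}{\left(x \right)} + 156 t^{2} \sin{\left(x \right)} + 8 t^{2} \cos{\left(x \right)} + 24 t^{2} - 24 e^{3 t} e^{3 x} + 24 e^{2 t} e^{2 x} \sin{\left(x \right)} + 76 e^{2 t} e^{2 x} - 6 e^{t} e^{x} \sin^{2}{\left(x \right)} - 62 e^{t} e^{x} \sin{\left(x \right)} - 8 e^{t} e^{x} \cos{\left(x \right)} - 24 e^{t} e^{x} + 12 \sin^{2}{\left(x \right)} + 4 \sin{\left(x \right)} \cos{\left(x \right)} + 12 \sin{\left(x \right)}.
Matching coefficients of the independent functions:
(each divided by its leading coefficient; functions giving the same equation are listed together)
  [t^{2}]:  A^{2} - 4 = 0
  [t^{4}]:  A^{3} - 7 A B + 50 = 0
  [t^{6}]:  A^{2} B - \frac{3 B^{2}}{4} + \frac{75}{4} = 0
  [t^{8}]:  A B^{2} + 18 = 0
  [t^{10}]:  B^{3} + 27 = 0
  [t^{2} \sin{\left(x \right)}]:  A^{2} D - 3 B D + 13 = 0
  [t^{2} \sin^{2}{\left(x \right)}]:  B D^{2} + 3 = 0
  [t^{2} \cos{\left(x \right)}, \sin{\left(x \right)}]:  A D - 2 = 0
  [t^{4} \sin{\left(x \right)}]:  A B D + 6 = 0
  [t^{4} \cos{\left(x \right)}]:  B D - 3 = 0
  [t^{6} \sin{\left(x \right)}]:  - 72 B^{2} D - 648 = 0
  [e^{t} e^{x}]:  A C + 4 = 0
  [e^{2 t} e^{2 x}]:  A C^{2} - \frac{7 C^{2}}{6} + \frac{38}{3} = 0
  [e^{3 t} e^{3 x}]:  C^{3} - 8 = 0
  [\sin{\left(x \right)} \cos{\left(x \right)}]:  D^{2} - 1 = 0
  [t^{2} e^{t} e^{x}]:  A^{2} C - \frac{7 A C}{12} - 3 B C - \frac{85}{3} = 0
  [t^{2} e^{2 t} e^{2 x}]:  A C^{2} + 6 B C^{2} + 80 = 0
  [t^{4} e^{t} e^{x}]:  A^{2} C + 28 A B C - \frac{7 B C}{3} - 358 = 0
  [t^{4} e^{2 t} e^{2 x}]:  B C^{2} + 12 = 0
  [t^{6} e^{t} e^{x}]:  A B C + 12 B^{2} C - 228 = 0
  [t^{8} e^{t} e^{x}]:  B^{2} C - 18 = 0
  [e^{t} e^{x} \sin{\left(x \right)}]:  A C D - \frac{7 C D}{12} - \frac{31}{6} = 0
  [e^{t} e^{x} \sin^{2}{\left(x \right)}]:  C D^{2} - 2 = 0
  [e^{t} e^{x} \cos{\left(x \right)}]:  C D + 2 = 0
  [e^{2 t} e^{2 x} \sin{\left(x \right)}]:  C^{2} D + 4 = 0
  [t^{2} e^{t} e^{x} \sin{\left(x \right)}]:  A C D + 12 B C D - 76 = 0
  [t^{4} e^{t} e^{x} \sin{\left(x \right)}]:  B C D - 6 = 0
  [\sin^{2}{\left(x \right)}]:  A D^{2} + 2 = 0
Solving: A = -2, B = -3, C = 2, D = -1.
Check against the point condition:
  u(0, 0) = 2  ⟹  C = 2  ✓
Hence u(x, t) = - 3 t^{4} - 2 t^{2} + 2 e^{t + x} - \sin{\left(x \right)}.

Answer: u(x, t) = - 3 t^{4} - 2 t^{2} + 2 e^{t + x} - \sin{\left(x \right)}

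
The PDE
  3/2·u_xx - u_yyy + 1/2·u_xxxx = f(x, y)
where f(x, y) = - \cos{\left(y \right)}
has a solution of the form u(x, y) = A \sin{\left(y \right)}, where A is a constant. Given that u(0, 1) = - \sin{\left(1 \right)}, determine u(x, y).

Substitute the ansatz u = A \sin{\left(y \right)} into the left-hand side.
Derivatives of the ansatz:
  u_xx = 0
  u_yyy = - A \cos{\left(y \right)}
  u_xxxx = 0
Term by term:
  3/2·u_xx = 0
  -u_yyy = A \cos{\left(y \right)}
  1/2·u_xxxx = 0
So the left-hand side equals
  A \cos{\left(y \right)}
This must equal f(x, y) = - \cos{\left(y \right)} identically.
Matching coefficients of the independent functions:
  [\cos{\left(y \right)}]:  A = -1
Solving: A = -1.
Check against the point condition:
  u(0, 1) = - \sin{\left(1 \right)}  ⟹  A \sin{\left(1 \right)} = - \sin{\left(1 \right)}  ✓
Hence u(x, y) = - \sin{\left(y \right)}.

Answer: u(x, y) = - \sin{\left(y \right)}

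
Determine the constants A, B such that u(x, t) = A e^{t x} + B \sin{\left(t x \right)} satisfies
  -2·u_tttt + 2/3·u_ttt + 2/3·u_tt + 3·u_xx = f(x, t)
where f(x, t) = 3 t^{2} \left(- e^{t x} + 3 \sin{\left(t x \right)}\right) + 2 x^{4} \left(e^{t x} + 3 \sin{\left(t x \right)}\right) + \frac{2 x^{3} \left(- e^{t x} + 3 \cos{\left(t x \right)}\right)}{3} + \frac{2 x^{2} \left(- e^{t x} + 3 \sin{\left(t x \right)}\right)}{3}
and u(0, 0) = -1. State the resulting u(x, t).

Answer: u(x, t) = - e^{t x} - 3 \sin{\left(t x \right)}

Derivation:
Substitute the ansatz u = A e^{t x} + B \sin{\left(t x \right)} into the left-hand side.
Derivatives of the ansatz:
  u_tttt = A x^{4} e^{t x} + B x^{4} \sin{\left(t x \right)}
  u_ttt = A x^{3} e^{t x} - B x^{3} \cos{\left(t x \right)}
  u_tt = A x^{2} e^{t x} - B x^{2} \sin{\left(t x \right)}
  u_xx = A t^{2} e^{t x} - B t^{2} \sin{\left(t x \right)}
Term by term:
  -2·u_tttt = - 2 A x^{4} e^{t x} - 2 B x^{4} \sin{\left(t x \right)}
  2/3·u_ttt = \frac{2 A x^{3} e^{t x}}{3} - \frac{2 B x^{3} \cos{\left(t x \right)}}{3}
  2/3·u_tt = \frac{2 A x^{2} e^{t x}}{3} - \frac{2 B x^{2} \sin{\left(t x \right)}}{3}
  3·u_xx = 3 A t^{2} e^{t x} - 3 B t^{2} \sin{\left(t x \right)}
So the left-hand side equals
  3 A t^{2} e^{t x} - 2 A x^{4} e^{t x} + \frac{2 A x^{3} e^{t x}}{3} + \frac{2 A x^{2} e^{t x}}{3} - 3 B t^{2} \sin{\left(t x \right)} - 2 B x^{4} \sin{\left(t x \right)} - \frac{2 B x^{3} \cos{\left(t x \right)}}{3} - \frac{2 B x^{2} \sin{\left(t x \right)}}{3}
This must equal f(x, t) identically; expanded, f = - 3 t^{2} e^{t x} + 9 t^{2} \sin{\left(t x \right)} + 2 x^{4} e^{t x} + 6 x^{4} \sin{\left(t x \right)} - \frac{2 x^{3} e^{t x}}{3} + 2 x^{3} \cos{\left(t x \right)} - \frac{2 x^{2} e^{t x}}{3} + 2 x^{2} \sin{\left(t x \right)}.
Matching coefficients of the independent functions:
  [t^{2} e^{t x}]:  3 A = -3
  [t^{2} \sin{\left(t x \right)}]:  - 3 B = 9
  [x^{2} e^{t x}, x^{3} e^{t x}]:  \frac{2 A}{3} = - \frac{2}{3}
  [x^{2} \sin{\left(t x \right)}, x^{3} \cos{\left(t x \right)}]:  - \frac{2 B}{3} = 2
  [x^{4} e^{t x}]:  - 2 A = 2
  [x^{4} \sin{\left(t x \right)}]:  - 2 B = 6
Solving: A = -1, B = -3.
Check against the point condition:
  u(0, 0) = -1  ⟹  A = -1  ✓
Hence u(x, t) = - e^{t x} - 3 \sin{\left(t x \right)}.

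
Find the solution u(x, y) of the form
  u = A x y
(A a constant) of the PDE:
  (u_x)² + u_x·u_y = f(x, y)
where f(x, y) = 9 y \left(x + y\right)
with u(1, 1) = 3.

Answer: u(x, y) = 3 x y

Derivation:
Substitute the ansatz u = A x y into the left-hand side.
Derivatives of the ansatz:
  u_x = A y
  u_y = A x
Term by term:
  (u_x)² = A^{2} y^{2}
  u_x·u_y = A^{2} x y
So the left-hand side equals
  A^{2} x y + A^{2} y^{2}
This must equal f(x, y) identically; expanded, f = 9 x y + 9 y^{2}.
Matching coefficients of the independent functions:
  [y^{2}, x y]:  A^{2} = 9
These equations allow (A) = (-3) or (3).
Impose the point condition(s):
  u(1, 1) = 3  ⟹  A = 3
Only A = 3 satisfies everything.
Hence u(x, y) = 3 x y.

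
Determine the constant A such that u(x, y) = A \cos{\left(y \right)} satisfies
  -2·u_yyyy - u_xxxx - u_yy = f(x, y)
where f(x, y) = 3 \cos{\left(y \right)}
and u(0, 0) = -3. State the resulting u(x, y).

Substitute the ansatz u = A \cos{\left(y \right)} into the left-hand side.
Derivatives of the ansatz:
  u_yyyy = A \cos{\left(y \right)}
  u_xxxx = 0
  u_yy = - A \cos{\left(y \right)}
Term by term:
  -2·u_yyyy = - 2 A \cos{\left(y \right)}
  -u_xxxx = 0
  -u_yy = A \cos{\left(y \right)}
So the left-hand side equals
  - A \cos{\left(y \right)}
This must equal f(x, y) = 3 \cos{\left(y \right)} identically.
Matching coefficients of the independent functions:
  [\cos{\left(y \right)}]:  - A = 3
Solving: A = -3.
Check against the point condition:
  u(0, 0) = -3  ⟹  A = -3  ✓
Hence u(x, y) = - 3 \cos{\left(y \right)}.

Answer: u(x, y) = - 3 \cos{\left(y \right)}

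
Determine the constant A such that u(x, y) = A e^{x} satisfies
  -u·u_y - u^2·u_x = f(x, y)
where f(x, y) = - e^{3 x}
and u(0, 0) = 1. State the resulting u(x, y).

Substitute the ansatz u = A e^{x} into the left-hand side.
Derivatives of the ansatz:
  u_y = 0
  u_x = A e^{x}
Term by term:
  -u·u_y = 0
  -u^2·u_x = - A^{3} e^{3 x}
So the left-hand side equals
  - A^{3} e^{3 x}
This must equal f(x, y) = - e^{3 x} identically.
Matching coefficients of the independent functions:
  [e^{3 x}]:  - A^{3} = -1
Solving: A = 1.
Check against the point condition:
  u(0, 0) = 1  ⟹  A = 1  ✓
Hence u(x, y) = e^{x}.

Answer: u(x, y) = e^{x}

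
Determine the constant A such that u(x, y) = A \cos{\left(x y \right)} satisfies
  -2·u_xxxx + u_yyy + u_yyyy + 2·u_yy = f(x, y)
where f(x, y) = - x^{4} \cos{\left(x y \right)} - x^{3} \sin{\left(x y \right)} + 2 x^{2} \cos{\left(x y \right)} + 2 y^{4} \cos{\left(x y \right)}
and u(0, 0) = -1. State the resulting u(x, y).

Substitute the ansatz u = A \cos{\left(x y \right)} into the left-hand side.
Derivatives of the ansatz:
  u_xxxx = A y^{4} \cos{\left(x y \right)}
  u_yyy = A x^{3} \sin{\left(x y \right)}
  u_yyyy = A x^{4} \cos{\left(x y \right)}
  u_yy = - A x^{2} \cos{\left(x y \right)}
Term by term:
  -2·u_xxxx = - 2 A y^{4} \cos{\left(x y \right)}
  u_yyy = A x^{3} \sin{\left(x y \right)}
  u_yyyy = A x^{4} \cos{\left(x y \right)}
  2·u_yy = - 2 A x^{2} \cos{\left(x y \right)}
So the left-hand side equals
  A x^{4} \cos{\left(x y \right)} + A x^{3} \sin{\left(x y \right)} - 2 A x^{2} \cos{\left(x y \right)} - 2 A y^{4} \cos{\left(x y \right)}
This must equal f(x, y) = - x^{4} \cos{\left(x y \right)} - x^{3} \sin{\left(x y \right)} + 2 x^{2} \cos{\left(x y \right)} + 2 y^{4} \cos{\left(x y \right)} identically.
Matching coefficients of the independent functions:
  [x^{2} \cos{\left(x y \right)}, y^{4} \cos{\left(x y \right)}]:  - 2 A = 2
  [x^{3} \sin{\left(x y \right)}, x^{4} \cos{\left(x y \right)}]:  A = -1
Solving: A = -1.
Check against the point condition:
  u(0, 0) = -1  ⟹  A = -1  ✓
Hence u(x, y) = - \cos{\left(x y \right)}.

Answer: u(x, y) = - \cos{\left(x y \right)}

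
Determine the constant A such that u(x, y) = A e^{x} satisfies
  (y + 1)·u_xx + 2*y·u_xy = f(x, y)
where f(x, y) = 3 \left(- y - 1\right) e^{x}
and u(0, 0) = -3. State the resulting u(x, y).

Substitute the ansatz u = A e^{x} into the left-hand side.
Derivatives of the ansatz:
  u_xx = A e^{x}
  u_xy = 0
Term by term:
  (y + 1)·u_xx = A y e^{x} + A e^{x}
  2*y·u_xy = 0
So the left-hand side equals
  A y e^{x} + A e^{x}
This must equal f(x, y) identically; expanded, f = - 3 y e^{x} - 3 e^{x}.
Matching coefficients of the independent functions:
  [y e^{x}, e^{x}]:  A = -3
Solving: A = -3.
Check against the point condition:
  u(0, 0) = -3  ⟹  A = -3  ✓
Hence u(x, y) = - 3 e^{x}.

Answer: u(x, y) = - 3 e^{x}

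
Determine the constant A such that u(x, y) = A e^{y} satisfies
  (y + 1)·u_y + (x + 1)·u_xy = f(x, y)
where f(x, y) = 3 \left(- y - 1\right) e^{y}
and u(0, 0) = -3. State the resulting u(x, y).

Substitute the ansatz u = A e^{y} into the left-hand side.
Derivatives of the ansatz:
  u_y = A e^{y}
  u_xy = 0
Term by term:
  (y + 1)·u_y = A y e^{y} + A e^{y}
  (x + 1)·u_xy = 0
So the left-hand side equals
  A y e^{y} + A e^{y}
This must equal f(x, y) identically; expanded, f = - 3 y e^{y} - 3 e^{y}.
Matching coefficients of the independent functions:
  [y e^{y}, e^{y}]:  A = -3
Solving: A = -3.
Check against the point condition:
  u(0, 0) = -3  ⟹  A = -3  ✓
Hence u(x, y) = - 3 e^{y}.

Answer: u(x, y) = - 3 e^{y}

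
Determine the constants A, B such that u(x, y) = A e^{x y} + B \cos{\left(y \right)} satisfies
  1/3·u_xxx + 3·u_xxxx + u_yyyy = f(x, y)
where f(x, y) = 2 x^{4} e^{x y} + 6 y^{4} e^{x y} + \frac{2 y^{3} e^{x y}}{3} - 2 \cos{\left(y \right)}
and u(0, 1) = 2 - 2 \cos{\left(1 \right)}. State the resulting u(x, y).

Substitute the ansatz u = A e^{x y} + B \cos{\left(y \right)} into the left-hand side.
Derivatives of the ansatz:
  u_xxx = A y^{3} e^{x y}
  u_xxxx = A y^{4} e^{x y}
  u_yyyy = A x^{4} e^{x y} + B \cos{\left(y \right)}
Term by term:
  1/3·u_xxx = \frac{A y^{3} e^{x y}}{3}
  3·u_xxxx = 3 A y^{4} e^{x y}
  u_yyyy = A x^{4} e^{x y} + B \cos{\left(y \right)}
So the left-hand side equals
  A x^{4} e^{x y} + 3 A y^{4} e^{x y} + \frac{A y^{3} e^{x y}}{3} + B \cos{\left(y \right)}
This must equal f(x, y) = 2 x^{4} e^{x y} + 6 y^{4} e^{x y} + \frac{2 y^{3} e^{x y}}{3} - 2 \cos{\left(y \right)} identically.
Matching coefficients of the independent functions:
  [x^{4} e^{x y}]:  A = 2
  [y^{3} e^{x y}]:  \frac{A}{3} = \frac{2}{3}
  [y^{4} e^{x y}]:  3 A = 6
  [\cos{\left(y \right)}]:  B = -2
Solving: A = 2, B = -2.
Check against the point condition:
  u(0, 1) = 2 - 2 \cos{\left(1 \right)}  ⟹  A + B \cos{\left(1 \right)} = 2 - 2 \cos{\left(1 \right)}  ✓
Hence u(x, y) = 2 e^{x y} - 2 \cos{\left(y \right)}.

Answer: u(x, y) = 2 e^{x y} - 2 \cos{\left(y \right)}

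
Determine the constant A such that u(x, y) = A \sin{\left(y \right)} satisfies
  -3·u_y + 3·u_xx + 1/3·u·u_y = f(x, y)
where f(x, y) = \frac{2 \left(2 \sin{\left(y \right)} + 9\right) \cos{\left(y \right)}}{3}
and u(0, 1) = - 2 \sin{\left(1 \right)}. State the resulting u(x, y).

Substitute the ansatz u = A \sin{\left(y \right)} into the left-hand side.
Derivatives of the ansatz:
  u_y = A \cos{\left(y \right)}
  u_xx = 0
Term by term:
  -3·u_y = - 3 A \cos{\left(y \right)}
  3·u_xx = 0
  1/3·u·u_y = \frac{A^{2} \sin{\left(y \right)} \cos{\left(y \right)}}{3}
So the left-hand side equals
  \frac{A^{2} \sin{\left(y \right)} \cos{\left(y \right)}}{3} - 3 A \cos{\left(y \right)}
This must equal f(x, y) identically; expanded, f = \frac{4 \sin{\left(y \right)} \cos{\left(y \right)}}{3} + 6 \cos{\left(y \right)}.
Matching coefficients of the independent functions:
  [\sin{\left(y \right)} \cos{\left(y \right)}]:  \frac{A^{2}}{3} = \frac{4}{3}
  [\cos{\left(y \right)}]:  - 3 A = 6
Solving: A = -2.
Check against the point condition:
  u(0, 1) = - 2 \sin{\left(1 \right)}  ⟹  A \sin{\left(1 \right)} = - 2 \sin{\left(1 \right)}  ✓
Hence u(x, y) = - 2 \sin{\left(y \right)}.

Answer: u(x, y) = - 2 \sin{\left(y \right)}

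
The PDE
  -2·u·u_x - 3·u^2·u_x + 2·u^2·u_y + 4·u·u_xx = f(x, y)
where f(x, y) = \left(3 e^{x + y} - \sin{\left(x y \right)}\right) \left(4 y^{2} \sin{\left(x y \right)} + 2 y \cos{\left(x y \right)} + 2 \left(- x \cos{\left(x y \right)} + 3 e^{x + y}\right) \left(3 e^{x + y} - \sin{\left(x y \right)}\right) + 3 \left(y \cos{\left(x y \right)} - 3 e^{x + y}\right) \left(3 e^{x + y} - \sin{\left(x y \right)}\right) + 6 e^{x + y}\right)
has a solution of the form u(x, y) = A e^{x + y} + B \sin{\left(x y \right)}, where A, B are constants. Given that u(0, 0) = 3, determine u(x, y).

Substitute the ansatz u = A e^{x + y} + B \sin{\left(x y \right)} into the left-hand side.
Derivatives of the ansatz:
  u_x = A e^{x} e^{y} + B y \cos{\left(x y \right)}
  u_y = A e^{x} e^{y} + B x \cos{\left(x y \right)}
  u_xx = A e^{x} e^{y} - B y^{2} \sin{\left(x y \right)}
Term by term:
  -2·u·u_x = - 2 A^{2} e^{2 x} e^{2 y} - 2 A B y e^{x} e^{y} \cos{\left(x y \right)} - 2 A B e^{x} e^{y} \sin{\left(x y \right)} - 2 B^{2} y \sin{\left(x y \right)} \cos{\left(x y \right)}
  -3·u^2·u_x = - 3 A^{3} e^{3 x} e^{3 y} - 3 A^{2} B y e^{2 x} e^{2 y} \cos{\left(x y \right)} - 6 A^{2} B e^{2 x} e^{2 y} \sin{\left(x y \right)} - 6 A B^{2} y e^{x} e^{y} \sin{\left(x y \right)} \cos{\left(x y \right)} - 3 A B^{2} e^{x} e^{y} \sin^{2}{\left(x y \right)} - 3 B^{3} y \sin^{2}{\left(x y \right)} \cos{\left(x y \right)}
  2·u^2·u_y = 2 A^{3} e^{3 x} e^{3 y} + 2 A^{2} B x e^{2 x} e^{2 y} \cos{\left(x y \right)} + 4 A^{2} B e^{2 x} e^{2 y} \sin{\left(x y \right)} + 4 A B^{2} x e^{x} e^{y} \sin{\left(x y \right)} \cos{\left(x y \right)} + 2 A B^{2} e^{x} e^{y} \sin^{2}{\left(x y \right)} + 2 B^{3} x \sin^{2}{\left(x y \right)} \cos{\left(x y \right)}
  4·u·u_xx = 4 A^{2} e^{2 x} e^{2 y} - 4 A B y^{2} e^{x} e^{y} \sin{\left(x y \right)} + 4 A B e^{x} e^{y} \sin{\left(x y \right)} - 4 B^{2} y^{2} \sin^{2}{\left(x y \right)}
So the left-hand side equals
  - A^{3} e^{3 x} e^{3 y} + 2 A^{2} B x e^{2 x} e^{2 y} \cos{\left(x y \right)} - 3 A^{2} B y e^{2 x} e^{2 y} \cos{\left(x y \right)} - 2 A^{2} B e^{2 x} e^{2 y} \sin{\left(x y \right)} + 2 A^{2} e^{2 x} e^{2 y} + 4 A B^{2} x e^{x} e^{y} \sin{\left(x y \right)} \cos{\left(x y \right)} - 6 A B^{2} y e^{x} e^{y} \sin{\left(x y \right)} \cos{\left(x y \right)} - A B^{2} e^{x} e^{y} \sin^{2}{\left(x y \right)} - 4 A B y^{2} e^{x} e^{y} \sin{\left(x y \right)} - 2 A B y e^{x} e^{y} \cos{\left(x y \right)} + 2 A B e^{x} e^{y} \sin{\left(x y \right)} + 2 B^{3} x \sin^{2}{\left(x y \right)} \cos{\left(x y \right)} - 3 B^{3} y \sin^{2}{\left(x y \right)} \cos{\left(x y \right)} - 4 B^{2} y^{2} \sin^{2}{\left(x y \right)} - 2 B^{2} y \sin{\left(x y \right)} \cos{\left(x y \right)}
This must equal f(x, y) identically; expanded, f = - 18 x e^{2 x} e^{2 y} \cos{\left(x y \right)} + 12 x e^{x} e^{y} \sin{\left(x y \right)} \cos{\left(x y \right)} - 2 x \sin^{2}{\left(x y \right)} \cos{\left(x y \right)} + 12 y^{2} e^{x} e^{y} \sin{\left(x y \right)} - 4 y^{2} \sin^{2}{\left(x y \right)} + 27 y e^{2 x} e^{2 y} \cos{\left(x y \right)} - 18 y e^{x} e^{y} \sin{\left(x y \right)} \cos{\left(x y \right)} + 6 y e^{x} e^{y} \cos{\left(x y \right)} + 3 y \sin^{2}{\left(x y \right)} \cos{\left(x y \right)} - 2 y \sin{\left(x y \right)} \cos{\left(x y \right)} - 27 e^{3 x} e^{3 y} + 18 e^{2 x} e^{2 y} \sin{\left(x y \right)} + 18 e^{2 x} e^{2 y} - 3 e^{x} e^{y} \sin^{2}{\left(x y \right)} - 6 e^{x} e^{y} \sin{\left(x y \right)}.
Matching coefficients of the independent functions:
(each divided by its leading coefficient; functions giving the same equation are listed together)
  [y^{2} \sin^{2}{\left(x y \right)}, y \sin{\left(x y \right)} \cos{\left(x y \right)}]:  B^{2} - 1 = 0
  [e^{2 x} e^{2 y}]:  A^{2} - 9 = 0
  [e^{3 x} e^{3 y}]:  A^{3} - 27 = 0
  [x \sin^{2}{\left(x y \right)} \cos{\left(x y \right)}, y \sin^{2}{\left(x y \right)} \cos{\left(x y \right)}]:  B^{3} + 1 = 0
  [e^{x} e^{y} \sin{\left(x y \right)}, y e^{x} e^{y} \cos{\left(x y \right)}, y^{2} e^{x} e^{y} \sin{\left(x y \right)}]:  A B + 3 = 0
  [e^{x} e^{y} \sin^{2}{\left(x y \right)}, x e^{x} e^{y} \sin{\left(x y \right)} \cos{\left(x y \right)}, y e^{x} e^{y} \sin{\left(x y \right)} \cos{\left(x y \right)}]:  A B^{2} - 3 = 0
  [e^{2 x} e^{2 y} \sin{\left(x y \right)}, x e^{2 x} e^{2 y} \cos{\left(x y \right)}, y e^{2 x} e^{2 y} \cos{\left(x y \right)}]:  A^{2} B + 9 = 0
Solving: A = 3, B = -1.
Check against the point condition:
  u(0, 0) = 3  ⟹  A = 3  ✓
Hence u(x, y) = 3 e^{x + y} - \sin{\left(x y \right)}.

Answer: u(x, y) = 3 e^{x + y} - \sin{\left(x y \right)}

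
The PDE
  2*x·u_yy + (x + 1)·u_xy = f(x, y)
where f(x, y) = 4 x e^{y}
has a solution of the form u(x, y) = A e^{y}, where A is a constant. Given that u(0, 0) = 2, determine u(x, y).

Substitute the ansatz u = A e^{y} into the left-hand side.
Derivatives of the ansatz:
  u_yy = A e^{y}
  u_xy = 0
Term by term:
  2*x·u_yy = 2 A x e^{y}
  (x + 1)·u_xy = 0
So the left-hand side equals
  2 A x e^{y}
This must equal f(x, y) = 4 x e^{y} identically.
Matching coefficients of the independent functions:
  [x e^{y}]:  2 A = 4
Solving: A = 2.
Check against the point condition:
  u(0, 0) = 2  ⟹  A = 2  ✓
Hence u(x, y) = 2 e^{y}.

Answer: u(x, y) = 2 e^{y}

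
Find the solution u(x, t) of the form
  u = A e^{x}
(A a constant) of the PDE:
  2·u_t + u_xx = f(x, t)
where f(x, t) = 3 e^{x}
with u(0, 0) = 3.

Answer: u(x, t) = 3 e^{x}

Derivation:
Substitute the ansatz u = A e^{x} into the left-hand side.
Derivatives of the ansatz:
  u_t = 0
  u_xx = A e^{x}
Term by term:
  2·u_t = 0
  u_xx = A e^{x}
So the left-hand side equals
  A e^{x}
This must equal f(x, t) = 3 e^{x} identically.
Matching coefficients of the independent functions:
  [e^{x}]:  A = 3
Solving: A = 3.
Check against the point condition:
  u(0, 0) = 3  ⟹  A = 3  ✓
Hence u(x, t) = 3 e^{x}.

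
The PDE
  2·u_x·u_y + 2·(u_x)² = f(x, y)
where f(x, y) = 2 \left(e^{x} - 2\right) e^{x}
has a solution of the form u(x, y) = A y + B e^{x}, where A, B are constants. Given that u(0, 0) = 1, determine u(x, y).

Answer: u(x, y) = - 2 y + e^{x}

Derivation:
Substitute the ansatz u = A y + B e^{x} into the left-hand side.
Derivatives of the ansatz:
  u_x = B e^{x}
  u_y = A
Term by term:
  2·u_x·u_y = 2 A B e^{x}
  2·(u_x)² = 2 B^{2} e^{2 x}
So the left-hand side equals
  2 A B e^{x} + 2 B^{2} e^{2 x}
This must equal f(x, y) = 2 \left(e^{x} - 2\right) e^{x} identically.
Matching coefficients of the independent functions:
  [e^{x}]:  2 A B = -4
  [e^{2 x}]:  2 B^{2} = 2
These equations allow (A, B) = (-2, 1) or (2, -1).
Impose the point condition(s):
  u(0, 0) = 1  ⟹  B = 1
Only A = -2, B = 1 satisfies everything.
Hence u(x, y) = - 2 y + e^{x}.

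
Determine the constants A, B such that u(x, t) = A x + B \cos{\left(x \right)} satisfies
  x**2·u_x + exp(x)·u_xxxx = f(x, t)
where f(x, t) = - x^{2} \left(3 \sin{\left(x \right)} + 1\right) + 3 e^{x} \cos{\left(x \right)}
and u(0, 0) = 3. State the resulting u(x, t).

Substitute the ansatz u = A x + B \cos{\left(x \right)} into the left-hand side.
Derivatives of the ansatz:
  u_x = A - B \sin{\left(x \right)}
  u_xxxx = B \cos{\left(x \right)}
Term by term:
  x**2·u_x = A x^{2} - B x^{2} \sin{\left(x \right)}
  exp(x)·u_xxxx = B e^{x} \cos{\left(x \right)}
So the left-hand side equals
  A x^{2} - B x^{2} \sin{\left(x \right)} + B e^{x} \cos{\left(x \right)}
This must equal f(x, t) identically; expanded, f = - 3 x^{2} \sin{\left(x \right)} - x^{2} + 3 e^{x} \cos{\left(x \right)}.
Matching coefficients of the independent functions:
  [x^{2}]:  A = -1
  [x^{2} \sin{\left(x \right)}]:  - B = -3
  [e^{x} \cos{\left(x \right)}]:  B = 3
Solving: A = -1, B = 3.
Check against the point condition:
  u(0, 0) = 3  ⟹  B = 3  ✓
Hence u(x, t) = - x + 3 \cos{\left(x \right)}.

Answer: u(x, t) = - x + 3 \cos{\left(x \right)}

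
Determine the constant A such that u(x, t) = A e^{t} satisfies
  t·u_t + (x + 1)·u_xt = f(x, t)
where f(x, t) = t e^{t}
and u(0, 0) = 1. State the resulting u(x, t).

Substitute the ansatz u = A e^{t} into the left-hand side.
Derivatives of the ansatz:
  u_t = A e^{t}
  u_xt = 0
Term by term:
  t·u_t = A t e^{t}
  (x + 1)·u_xt = 0
So the left-hand side equals
  A t e^{t}
This must equal f(x, t) = t e^{t} identically.
Matching coefficients of the independent functions:
  [t e^{t}]:  A = 1
Solving: A = 1.
Check against the point condition:
  u(0, 0) = 1  ⟹  A = 1  ✓
Hence u(x, t) = e^{t}.

Answer: u(x, t) = e^{t}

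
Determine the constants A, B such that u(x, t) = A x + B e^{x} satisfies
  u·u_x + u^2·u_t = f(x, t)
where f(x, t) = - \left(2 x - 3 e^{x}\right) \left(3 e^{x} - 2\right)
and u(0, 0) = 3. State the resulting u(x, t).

Substitute the ansatz u = A x + B e^{x} into the left-hand side.
Derivatives of the ansatz:
  u_x = A + B e^{x}
  u_t = 0
Term by term:
  u·u_x = A^{2} x + A B x e^{x} + A B e^{x} + B^{2} e^{2 x}
  u^2·u_t = 0
So the left-hand side equals
  A^{2} x + A B x e^{x} + A B e^{x} + B^{2} e^{2 x}
This must equal f(x, t) identically; expanded, f = - 6 x e^{x} + 4 x + 9 e^{2 x} - 6 e^{x}.
Matching coefficients of the independent functions:
  [x]:  A^{2} = 4
  [x e^{x}, e^{x}]:  A B = -6
  [e^{2 x}]:  B^{2} = 9
These equations allow (A, B) = (-2, 3) or (2, -3).
Impose the point condition(s):
  u(0, 0) = 3  ⟹  B = 3
Only A = -2, B = 3 satisfies everything.
Hence u(x, t) = - 2 x + 3 e^{x}.

Answer: u(x, t) = - 2 x + 3 e^{x}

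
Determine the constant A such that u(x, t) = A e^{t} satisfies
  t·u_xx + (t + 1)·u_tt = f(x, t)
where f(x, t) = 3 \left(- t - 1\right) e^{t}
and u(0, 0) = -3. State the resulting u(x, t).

Answer: u(x, t) = - 3 e^{t}

Derivation:
Substitute the ansatz u = A e^{t} into the left-hand side.
Derivatives of the ansatz:
  u_xx = 0
  u_tt = A e^{t}
Term by term:
  t·u_xx = 0
  (t + 1)·u_tt = A t e^{t} + A e^{t}
So the left-hand side equals
  A t e^{t} + A e^{t}
This must equal f(x, t) identically; expanded, f = - 3 t e^{t} - 3 e^{t}.
Matching coefficients of the independent functions:
  [t e^{t}, e^{t}]:  A = -3
Solving: A = -3.
Check against the point condition:
  u(0, 0) = -3  ⟹  A = -3  ✓
Hence u(x, t) = - 3 e^{t}.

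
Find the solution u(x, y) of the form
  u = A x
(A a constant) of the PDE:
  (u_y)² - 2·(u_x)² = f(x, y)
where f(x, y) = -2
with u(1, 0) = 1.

Substitute the ansatz u = A x into the left-hand side.
Derivatives of the ansatz:
  u_y = 0
  u_x = A
Term by term:
  (u_y)² = 0
  -2·(u_x)² = - 2 A^{2}
So the left-hand side equals
  - 2 A^{2}
This must equal f(x, y) = -2 identically.
Matching coefficients of the independent functions:
  [constant term]:  - 2 A^{2} = -2
These equations allow (A) = (-1) or (1).
Impose the point condition(s):
  u(1, 0) = 1  ⟹  A = 1
Only A = 1 satisfies everything.
Hence u(x, y) = x.

Answer: u(x, y) = x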